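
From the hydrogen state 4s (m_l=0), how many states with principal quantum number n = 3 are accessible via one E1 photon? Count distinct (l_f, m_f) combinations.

E1 requires Δl = ±1, so l_f ∈ {-1, 1}; with 0 ≤ l_f ≤ n_f−1 = 2, the allowed l_f values are {1}.
For l_f = 1: m_f ∈ {m_i−1, m_i, m_i+1} ∩ [−1, 1] = {-1, 0, 1} → 3 states.
Total: 3.

3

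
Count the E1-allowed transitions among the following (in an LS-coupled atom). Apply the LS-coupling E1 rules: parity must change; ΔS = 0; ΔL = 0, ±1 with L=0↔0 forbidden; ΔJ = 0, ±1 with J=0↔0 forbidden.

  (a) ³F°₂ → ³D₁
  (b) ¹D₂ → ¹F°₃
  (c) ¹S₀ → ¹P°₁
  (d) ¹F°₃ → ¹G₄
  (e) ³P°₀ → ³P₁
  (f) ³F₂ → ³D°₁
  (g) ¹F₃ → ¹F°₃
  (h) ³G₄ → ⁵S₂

7

(a) allowed
(b) allowed
(c) allowed
(d) allowed
(e) allowed
(f) allowed
(g) allowed
(h) forbidden (parity, ΔS, ΔL, ΔJ fail)
Total allowed: 7 of 8.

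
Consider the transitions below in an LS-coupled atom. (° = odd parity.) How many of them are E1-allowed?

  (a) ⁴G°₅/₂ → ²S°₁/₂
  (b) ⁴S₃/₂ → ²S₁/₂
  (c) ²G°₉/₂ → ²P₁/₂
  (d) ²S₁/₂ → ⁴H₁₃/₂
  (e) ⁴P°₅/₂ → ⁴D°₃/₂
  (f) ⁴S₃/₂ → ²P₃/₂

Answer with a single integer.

(a) forbidden (parity, ΔS, ΔL, ΔJ fail)
(b) forbidden (parity, ΔS, ΔL fail)
(c) forbidden (ΔL, ΔJ fail)
(d) forbidden (parity, ΔS, ΔL, ΔJ fail)
(e) forbidden (parity fails)
(f) forbidden (parity, ΔS fail)
Total allowed: 0 of 6.

0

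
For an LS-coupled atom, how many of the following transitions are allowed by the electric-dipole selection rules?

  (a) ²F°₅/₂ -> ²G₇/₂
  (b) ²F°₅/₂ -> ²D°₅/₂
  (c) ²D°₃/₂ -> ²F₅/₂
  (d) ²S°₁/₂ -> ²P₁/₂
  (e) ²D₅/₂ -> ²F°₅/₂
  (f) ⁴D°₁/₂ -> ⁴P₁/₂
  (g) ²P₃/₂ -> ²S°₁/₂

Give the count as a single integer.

6

(a) allowed
(b) forbidden (parity fails)
(c) allowed
(d) allowed
(e) allowed
(f) allowed
(g) allowed
Total allowed: 6 of 7.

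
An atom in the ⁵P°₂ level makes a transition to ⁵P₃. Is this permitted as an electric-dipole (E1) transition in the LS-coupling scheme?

allowed

Reading off the term symbols: S 2→2, L 1→1, J 2→3, parity odd→even.
Parity must change: odd → even — satisfied.
ΔS = 0: S: 2 → 2 — satisfied.
ΔL = 0, ±1 (not L=0↔0): L: 1 → 1, ΔL = +0 — satisfied.
ΔJ = 0, ±1 (not J=0↔0): J: 2 → 3, ΔJ = +1 — satisfied.
All four E1 rules are satisfied.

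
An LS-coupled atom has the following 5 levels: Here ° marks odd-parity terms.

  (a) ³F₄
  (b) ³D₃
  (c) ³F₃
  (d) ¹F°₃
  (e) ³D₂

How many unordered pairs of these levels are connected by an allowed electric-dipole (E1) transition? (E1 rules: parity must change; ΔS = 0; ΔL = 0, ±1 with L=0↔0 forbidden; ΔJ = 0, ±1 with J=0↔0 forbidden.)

0

(a)–(b): forbidden (parity).
(a)–(c): forbidden (parity).
(a)–(d): forbidden (ΔS).
(a)–(e): forbidden (parity, ΔJ).
(b)–(c): forbidden (parity).
(b)–(d): forbidden (ΔS).
(b)–(e): forbidden (parity).
(c)–(d): forbidden (ΔS).
(c)–(e): forbidden (parity).
(d)–(e): forbidden (ΔS).
Allowed pairs: 0 of 10.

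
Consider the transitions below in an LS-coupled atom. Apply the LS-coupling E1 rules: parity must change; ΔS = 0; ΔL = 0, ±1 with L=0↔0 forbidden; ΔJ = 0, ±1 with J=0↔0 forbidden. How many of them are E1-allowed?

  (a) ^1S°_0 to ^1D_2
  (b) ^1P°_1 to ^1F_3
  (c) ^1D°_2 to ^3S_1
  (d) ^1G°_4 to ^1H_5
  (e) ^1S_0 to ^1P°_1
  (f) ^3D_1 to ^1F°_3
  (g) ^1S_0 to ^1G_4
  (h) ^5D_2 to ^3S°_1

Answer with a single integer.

2

(a) forbidden (ΔL, ΔJ fail)
(b) forbidden (ΔL, ΔJ fail)
(c) forbidden (ΔS, ΔL fail)
(d) allowed
(e) allowed
(f) forbidden (ΔS, ΔJ fail)
(g) forbidden (parity, ΔL, ΔJ fail)
(h) forbidden (ΔS, ΔL fail)
Total allowed: 2 of 8.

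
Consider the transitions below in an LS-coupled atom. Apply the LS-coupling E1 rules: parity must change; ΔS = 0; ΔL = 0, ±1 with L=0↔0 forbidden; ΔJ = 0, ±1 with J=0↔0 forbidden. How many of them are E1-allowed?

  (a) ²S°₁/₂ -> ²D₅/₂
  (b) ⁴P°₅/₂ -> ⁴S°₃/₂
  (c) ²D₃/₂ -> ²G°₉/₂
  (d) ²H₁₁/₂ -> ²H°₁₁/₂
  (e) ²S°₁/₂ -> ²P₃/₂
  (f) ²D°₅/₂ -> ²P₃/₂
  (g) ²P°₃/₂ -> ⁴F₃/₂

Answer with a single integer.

3

(a) forbidden (ΔL, ΔJ fail)
(b) forbidden (parity fails)
(c) forbidden (ΔL, ΔJ fail)
(d) allowed
(e) allowed
(f) allowed
(g) forbidden (ΔS, ΔL fail)
Total allowed: 3 of 7.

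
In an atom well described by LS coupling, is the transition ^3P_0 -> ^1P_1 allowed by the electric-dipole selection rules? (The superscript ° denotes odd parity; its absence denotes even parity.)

Parity must change: even → even — fails.
ΔS = 0: S: 1 → 0 — fails.
ΔL = 0, ±1 (not L=0↔0): L: 1 → 1, ΔL = +0 — ok.
ΔJ = 0, ±1 (not J=0↔0): J: 0 → 1, ΔJ = +1 — ok.
Rule(s) violated: parity, ΔS.

forbidden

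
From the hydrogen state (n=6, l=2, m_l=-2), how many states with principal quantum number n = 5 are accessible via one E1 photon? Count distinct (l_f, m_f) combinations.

4

E1 requires Δl = ±1, so l_f ∈ {1, 3}; with 0 ≤ l_f ≤ n_f−1 = 4, the allowed l_f values are {1, 3}.
For l_f = 1: m_f ∈ {m_i−1, m_i, m_i+1} ∩ [−1, 1] = {-1} → 1 state.
For l_f = 3: m_f ∈ {m_i−1, m_i, m_i+1} ∩ [−3, 3] = {-3, -2, -1} → 3 states.
Total: 4.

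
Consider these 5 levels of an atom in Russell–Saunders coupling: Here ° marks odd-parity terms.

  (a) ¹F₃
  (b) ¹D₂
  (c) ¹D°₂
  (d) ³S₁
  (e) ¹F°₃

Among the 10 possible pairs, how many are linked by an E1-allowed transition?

(a)–(b): forbidden (parity).
(a)–(c): allowed.
(a)–(d): forbidden (parity, ΔS, ΔL, ΔJ).
(a)–(e): allowed.
(b)–(c): allowed.
(b)–(d): forbidden (parity, ΔS, ΔL).
(b)–(e): allowed.
(c)–(d): forbidden (ΔS, ΔL).
(c)–(e): forbidden (parity).
(d)–(e): forbidden (ΔS, ΔL, ΔJ).
Allowed pairs: 4 of 10.

4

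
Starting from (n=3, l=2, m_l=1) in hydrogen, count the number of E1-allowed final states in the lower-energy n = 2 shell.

2

E1 requires Δl = ±1, so l_f ∈ {1, 3}; with 0 ≤ l_f ≤ n_f−1 = 1, the allowed l_f values are {1}.
For l_f = 1: m_f ∈ {m_i−1, m_i, m_i+1} ∩ [−1, 1] = {0, 1} → 2 states.
Total: 2.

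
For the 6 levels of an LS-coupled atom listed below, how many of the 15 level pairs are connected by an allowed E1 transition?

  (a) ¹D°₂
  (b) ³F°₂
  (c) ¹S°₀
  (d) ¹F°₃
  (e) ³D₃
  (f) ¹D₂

(a)–(b): forbidden (parity, ΔS).
(a)–(c): forbidden (parity, ΔL, ΔJ).
(a)–(d): forbidden (parity).
(a)–(e): forbidden (ΔS).
(a)–(f): allowed.
(b)–(c): forbidden (parity, ΔS, ΔL, ΔJ).
(b)–(d): forbidden (parity, ΔS).
(b)–(e): allowed.
(b)–(f): forbidden (ΔS).
(c)–(d): forbidden (parity, ΔL, ΔJ).
(c)–(e): forbidden (ΔS, ΔL, ΔJ).
(c)–(f): forbidden (ΔL, ΔJ).
(d)–(e): forbidden (ΔS).
(d)–(f): allowed.
(e)–(f): forbidden (parity, ΔS).
Allowed pairs: 3 of 15.

3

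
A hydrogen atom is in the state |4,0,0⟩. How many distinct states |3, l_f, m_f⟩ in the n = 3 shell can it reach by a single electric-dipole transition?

3

E1 requires Δl = ±1, so l_f ∈ {-1, 1}; with 0 ≤ l_f ≤ n_f−1 = 2, the allowed l_f values are {1}.
For l_f = 1: m_f ∈ {m_i−1, m_i, m_i+1} ∩ [−1, 1] = {-1, 0, 1} → 3 states.
Total: 3.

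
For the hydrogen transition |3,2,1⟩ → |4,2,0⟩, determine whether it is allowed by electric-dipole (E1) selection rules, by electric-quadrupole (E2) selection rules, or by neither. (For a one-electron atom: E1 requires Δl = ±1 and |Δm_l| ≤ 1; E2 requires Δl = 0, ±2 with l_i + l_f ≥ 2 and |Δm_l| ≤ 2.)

E2

Δl = 2 − 2 = +0; l_i + l_f = 4.
Δm_l = -1.
E1 (Δl = ±1, |Δm_l| ≤ 1): not satisfied.
E2 (Δl = 0,±2, l_i+l_f ≥ 2, |Δm_l| ≤ 2): satisfied.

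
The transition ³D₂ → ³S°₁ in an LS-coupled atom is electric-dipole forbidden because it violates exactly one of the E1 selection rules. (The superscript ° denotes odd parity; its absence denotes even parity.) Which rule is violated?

Parity must change: even → odd — satisfied.
ΔS = 0: S: 1 → 1 — satisfied.
ΔL = 0, ±1 (not L=0↔0): L: 2 → 0, ΔL = -2 — violated.
ΔJ = 0, ±1 (not J=0↔0): J: 2 → 1, ΔJ = -1 — satisfied.

the ΔL = 0, ±1 rule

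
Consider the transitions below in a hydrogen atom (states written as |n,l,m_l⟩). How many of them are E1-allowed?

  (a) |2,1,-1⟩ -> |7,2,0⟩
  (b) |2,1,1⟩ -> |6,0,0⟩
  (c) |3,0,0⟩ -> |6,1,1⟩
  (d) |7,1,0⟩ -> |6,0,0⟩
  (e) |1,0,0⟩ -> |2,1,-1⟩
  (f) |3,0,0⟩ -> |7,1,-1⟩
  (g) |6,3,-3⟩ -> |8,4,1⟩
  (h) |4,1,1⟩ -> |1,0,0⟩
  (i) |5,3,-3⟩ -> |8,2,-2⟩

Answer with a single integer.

8

(a) allowed
(b) allowed
(c) allowed
(d) allowed
(e) allowed
(f) allowed
(g) forbidden — Δm_l = +4 (E1 requires Δm_l = 0, ±1)
(h) allowed
(i) allowed
Total allowed: 8 of 9.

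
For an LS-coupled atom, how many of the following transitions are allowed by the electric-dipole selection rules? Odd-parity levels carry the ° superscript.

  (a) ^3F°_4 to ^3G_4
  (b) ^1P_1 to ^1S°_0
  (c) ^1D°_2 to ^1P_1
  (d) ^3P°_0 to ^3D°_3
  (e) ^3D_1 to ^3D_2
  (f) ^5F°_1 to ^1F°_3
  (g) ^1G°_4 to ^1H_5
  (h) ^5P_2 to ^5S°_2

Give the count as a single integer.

(a) allowed
(b) allowed
(c) allowed
(d) forbidden (parity, ΔJ fail)
(e) forbidden (parity fails)
(f) forbidden (parity, ΔS, ΔJ fail)
(g) allowed
(h) allowed
Total allowed: 5 of 8.

5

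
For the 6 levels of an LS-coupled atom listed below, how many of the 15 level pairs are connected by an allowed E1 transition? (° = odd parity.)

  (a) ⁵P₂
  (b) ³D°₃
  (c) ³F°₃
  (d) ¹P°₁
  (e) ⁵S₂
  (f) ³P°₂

0

(a)–(b): forbidden (ΔS).
(a)–(c): forbidden (ΔS, ΔL).
(a)–(d): forbidden (ΔS).
(a)–(e): forbidden (parity).
(a)–(f): forbidden (ΔS).
(b)–(c): forbidden (parity).
(b)–(d): forbidden (parity, ΔS, ΔJ).
(b)–(e): forbidden (ΔS, ΔL).
(b)–(f): forbidden (parity).
(c)–(d): forbidden (parity, ΔS, ΔL, ΔJ).
(c)–(e): forbidden (ΔS, ΔL).
(c)–(f): forbidden (parity, ΔL).
(d)–(e): forbidden (ΔS).
(d)–(f): forbidden (parity, ΔS).
(e)–(f): forbidden (ΔS).
Allowed pairs: 0 of 15.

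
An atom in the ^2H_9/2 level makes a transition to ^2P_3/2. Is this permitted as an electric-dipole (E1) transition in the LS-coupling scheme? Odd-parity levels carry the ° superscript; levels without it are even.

ΔJ = 0, ±1 (not J=0↔0): J: 9/2 → 3/2, ΔJ = -3 — violated.
ΔL = 0, ±1 (not L=0↔0): L: 5 → 1, ΔL = -4 — violated.
ΔS = 0: S: 1/2 → 1/2 — satisfied.
Parity must change: even → even — violated.
Rule(s) violated: parity, ΔL, ΔJ.

forbidden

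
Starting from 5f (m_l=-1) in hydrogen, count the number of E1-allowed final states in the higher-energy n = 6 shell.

6

E1 requires Δl = ±1, so l_f ∈ {2, 4}; with 0 ≤ l_f ≤ n_f−1 = 5, the allowed l_f values are {2, 4}.
For l_f = 2: m_f ∈ {m_i−1, m_i, m_i+1} ∩ [−2, 2] = {-2, -1, 0} → 3 states.
For l_f = 4: m_f ∈ {m_i−1, m_i, m_i+1} ∩ [−4, 4] = {-2, -1, 0} → 3 states.
Total: 6.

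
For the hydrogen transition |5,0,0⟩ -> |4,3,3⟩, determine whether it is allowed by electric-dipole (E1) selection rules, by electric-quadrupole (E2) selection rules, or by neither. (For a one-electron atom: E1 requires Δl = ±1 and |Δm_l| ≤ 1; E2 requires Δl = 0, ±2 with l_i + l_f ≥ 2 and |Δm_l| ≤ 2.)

neither

Δl = 3 − 0 = +3; l_i + l_f = 3.
Δm_l = +3.
E1 (Δl = ±1, |Δm_l| ≤ 1): not satisfied.
E2 (Δl = 0,±2, l_i+l_f ≥ 2, |Δm_l| ≤ 2): not satisfied.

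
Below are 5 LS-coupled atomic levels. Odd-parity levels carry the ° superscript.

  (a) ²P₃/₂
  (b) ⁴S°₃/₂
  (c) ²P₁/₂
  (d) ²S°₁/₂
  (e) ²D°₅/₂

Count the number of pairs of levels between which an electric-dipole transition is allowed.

(a)–(b): forbidden (ΔS).
(a)–(c): forbidden (parity).
(a)–(d): allowed.
(a)–(e): allowed.
(b)–(c): forbidden (ΔS).
(b)–(d): forbidden (parity, ΔS, ΔL).
(b)–(e): forbidden (parity, ΔS, ΔL).
(c)–(d): allowed.
(c)–(e): forbidden (ΔJ).
(d)–(e): forbidden (parity, ΔL, ΔJ).
Allowed pairs: 3 of 10.

3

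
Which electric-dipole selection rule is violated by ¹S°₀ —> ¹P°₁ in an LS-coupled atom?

Initial level: S=0, L=0, J=0, parity odd. Final level: S=0, L=1, J=1, parity odd.
Parity must change: odd → odd — ✗.
ΔS = 0: S: 0 → 0 — ✓.
ΔL = 0, ±1 (not L=0↔0): L: 0 → 1, ΔL = +1 — ✓.
ΔJ = 0, ±1 (not J=0↔0): J: 0 → 1, ΔJ = +1 — ✓.

parity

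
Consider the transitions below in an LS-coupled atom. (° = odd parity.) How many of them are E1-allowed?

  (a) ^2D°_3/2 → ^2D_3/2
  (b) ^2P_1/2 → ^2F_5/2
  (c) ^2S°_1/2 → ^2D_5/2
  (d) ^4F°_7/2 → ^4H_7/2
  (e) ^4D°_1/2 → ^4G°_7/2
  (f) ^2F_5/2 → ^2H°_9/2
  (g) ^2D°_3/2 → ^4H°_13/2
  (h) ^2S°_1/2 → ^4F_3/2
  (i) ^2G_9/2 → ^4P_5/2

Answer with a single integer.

(a) allowed
(b) forbidden (parity, ΔL, ΔJ fail)
(c) forbidden (ΔL, ΔJ fail)
(d) forbidden (ΔL fails)
(e) forbidden (parity, ΔL, ΔJ fail)
(f) forbidden (ΔL, ΔJ fail)
(g) forbidden (parity, ΔS, ΔL, ΔJ fail)
(h) forbidden (ΔS, ΔL fail)
(i) forbidden (parity, ΔS, ΔL, ΔJ fail)
Total allowed: 1 of 9.

1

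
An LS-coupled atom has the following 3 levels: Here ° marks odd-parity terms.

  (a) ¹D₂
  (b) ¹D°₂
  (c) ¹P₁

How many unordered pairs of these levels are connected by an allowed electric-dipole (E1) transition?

(a)–(b): allowed.
(a)–(c): forbidden (parity).
(b)–(c): allowed.
Allowed pairs: 2 of 3.

2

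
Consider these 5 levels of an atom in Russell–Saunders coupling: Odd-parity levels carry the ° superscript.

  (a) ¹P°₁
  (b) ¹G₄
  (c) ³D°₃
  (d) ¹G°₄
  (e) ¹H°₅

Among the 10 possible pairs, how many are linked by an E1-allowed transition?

(a)–(b): forbidden (ΔL, ΔJ).
(a)–(c): forbidden (parity, ΔS, ΔJ).
(a)–(d): forbidden (parity, ΔL, ΔJ).
(a)–(e): forbidden (parity, ΔL, ΔJ).
(b)–(c): forbidden (ΔS, ΔL).
(b)–(d): allowed.
(b)–(e): allowed.
(c)–(d): forbidden (parity, ΔS, ΔL).
(c)–(e): forbidden (parity, ΔS, ΔL, ΔJ).
(d)–(e): forbidden (parity).
Allowed pairs: 2 of 10.

2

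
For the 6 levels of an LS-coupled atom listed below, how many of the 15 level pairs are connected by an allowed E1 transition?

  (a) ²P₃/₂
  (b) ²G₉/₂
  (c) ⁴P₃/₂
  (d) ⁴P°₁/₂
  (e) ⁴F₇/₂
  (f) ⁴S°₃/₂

2

(a)–(b): forbidden (parity, ΔL, ΔJ).
(a)–(c): forbidden (parity, ΔS).
(a)–(d): forbidden (ΔS).
(a)–(e): forbidden (parity, ΔS, ΔL, ΔJ).
(a)–(f): forbidden (ΔS).
(b)–(c): forbidden (parity, ΔS, ΔL, ΔJ).
(b)–(d): forbidden (ΔS, ΔL, ΔJ).
(b)–(e): forbidden (parity, ΔS).
(b)–(f): forbidden (ΔS, ΔL, ΔJ).
(c)–(d): allowed.
(c)–(e): forbidden (parity, ΔL, ΔJ).
(c)–(f): allowed.
(d)–(e): forbidden (ΔL, ΔJ).
(d)–(f): forbidden (parity).
(e)–(f): forbidden (ΔL, ΔJ).
Allowed pairs: 2 of 15.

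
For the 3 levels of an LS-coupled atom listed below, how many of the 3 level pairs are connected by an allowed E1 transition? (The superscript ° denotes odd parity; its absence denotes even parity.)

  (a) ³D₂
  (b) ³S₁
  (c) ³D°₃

(a)–(b): forbidden (parity, ΔL).
(a)–(c): allowed.
(b)–(c): forbidden (ΔL, ΔJ).
Allowed pairs: 1 of 3.

1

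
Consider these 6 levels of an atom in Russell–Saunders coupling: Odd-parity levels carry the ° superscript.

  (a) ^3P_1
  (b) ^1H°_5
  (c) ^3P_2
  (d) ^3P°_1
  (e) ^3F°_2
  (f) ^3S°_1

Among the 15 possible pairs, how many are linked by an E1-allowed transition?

(a)–(b): forbidden (ΔS, ΔL, ΔJ).
(a)–(c): forbidden (parity).
(a)–(d): allowed.
(a)–(e): forbidden (ΔL).
(a)–(f): allowed.
(b)–(c): forbidden (ΔS, ΔL, ΔJ).
(b)–(d): forbidden (parity, ΔS, ΔL, ΔJ).
(b)–(e): forbidden (parity, ΔS, ΔL, ΔJ).
(b)–(f): forbidden (parity, ΔS, ΔL, ΔJ).
(c)–(d): allowed.
(c)–(e): forbidden (ΔL).
(c)–(f): allowed.
(d)–(e): forbidden (parity, ΔL).
(d)–(f): forbidden (parity).
(e)–(f): forbidden (parity, ΔL).
Allowed pairs: 4 of 15.

4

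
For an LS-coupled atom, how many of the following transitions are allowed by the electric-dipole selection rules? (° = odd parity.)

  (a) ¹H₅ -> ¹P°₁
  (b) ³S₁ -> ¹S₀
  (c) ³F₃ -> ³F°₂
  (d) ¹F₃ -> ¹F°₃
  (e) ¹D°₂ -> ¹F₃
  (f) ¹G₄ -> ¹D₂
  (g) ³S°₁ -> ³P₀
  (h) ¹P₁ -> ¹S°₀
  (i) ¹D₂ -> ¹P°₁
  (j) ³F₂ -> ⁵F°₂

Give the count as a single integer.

6

(a) forbidden (ΔL, ΔJ fail)
(b) forbidden (parity, ΔS, ΔL fail)
(c) allowed
(d) allowed
(e) allowed
(f) forbidden (parity, ΔL, ΔJ fail)
(g) allowed
(h) allowed
(i) allowed
(j) forbidden (ΔS fails)
Total allowed: 6 of 10.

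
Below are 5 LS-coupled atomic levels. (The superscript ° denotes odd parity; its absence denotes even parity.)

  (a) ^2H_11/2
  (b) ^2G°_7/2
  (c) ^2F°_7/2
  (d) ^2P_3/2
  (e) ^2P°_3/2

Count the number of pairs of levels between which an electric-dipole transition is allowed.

1

(a)–(b): forbidden (ΔJ).
(a)–(c): forbidden (ΔL, ΔJ).
(a)–(d): forbidden (parity, ΔL, ΔJ).
(a)–(e): forbidden (ΔL, ΔJ).
(b)–(c): forbidden (parity).
(b)–(d): forbidden (ΔL, ΔJ).
(b)–(e): forbidden (parity, ΔL, ΔJ).
(c)–(d): forbidden (ΔL, ΔJ).
(c)–(e): forbidden (parity, ΔL, ΔJ).
(d)–(e): allowed.
Allowed pairs: 1 of 10.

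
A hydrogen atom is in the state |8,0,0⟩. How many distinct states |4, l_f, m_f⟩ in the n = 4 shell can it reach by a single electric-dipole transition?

E1 requires Δl = ±1, so l_f ∈ {-1, 1}; with 0 ≤ l_f ≤ n_f−1 = 3, the allowed l_f values are {1}.
For l_f = 1: m_f ∈ {m_i−1, m_i, m_i+1} ∩ [−1, 1] = {-1, 0, 1} → 3 states.
Total: 3.

3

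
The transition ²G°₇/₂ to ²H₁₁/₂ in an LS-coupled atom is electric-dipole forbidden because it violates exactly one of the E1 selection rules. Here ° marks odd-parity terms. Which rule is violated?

Parity must change: odd → even — satisfied.
ΔL = 0, ±1 (not L=0↔0): L: 4 → 5, ΔL = +1 — satisfied.
ΔJ = 0, ±1 (not J=0↔0): J: 7/2 → 11/2, ΔJ = +2 — violated.
ΔS = 0: S: 1/2 → 1/2 — satisfied.

the ΔJ = 0, ±1 rule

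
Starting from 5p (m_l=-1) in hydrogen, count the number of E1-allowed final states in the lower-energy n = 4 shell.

E1 requires Δl = ±1, so l_f ∈ {0, 2}; with 0 ≤ l_f ≤ n_f−1 = 3, the allowed l_f values are {0, 2}.
For l_f = 0: m_f ∈ {m_i−1, m_i, m_i+1} ∩ [−0, 0] = {0} → 1 state.
For l_f = 2: m_f ∈ {m_i−1, m_i, m_i+1} ∩ [−2, 2] = {-2, -1, 0} → 3 states.
Total: 4.

4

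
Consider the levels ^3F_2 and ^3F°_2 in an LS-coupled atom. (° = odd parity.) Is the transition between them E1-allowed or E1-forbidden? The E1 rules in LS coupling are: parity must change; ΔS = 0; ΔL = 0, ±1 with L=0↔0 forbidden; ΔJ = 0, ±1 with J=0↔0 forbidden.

allowed

Parity must change: even → odd — ok.
ΔS = 0: S: 1 → 1 — ok.
ΔL = 0, ±1 (not L=0↔0): L: 3 → 3, ΔL = +0 — ok.
ΔJ = 0, ±1 (not J=0↔0): J: 2 → 2, ΔJ = +0 — ok.
All four E1 rules are satisfied.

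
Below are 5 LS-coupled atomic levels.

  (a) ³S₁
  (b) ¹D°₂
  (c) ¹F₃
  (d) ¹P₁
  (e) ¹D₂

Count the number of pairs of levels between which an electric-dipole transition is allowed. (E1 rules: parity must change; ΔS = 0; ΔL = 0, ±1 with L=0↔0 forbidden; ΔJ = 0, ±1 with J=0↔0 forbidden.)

(a)–(b): forbidden (ΔS, ΔL).
(a)–(c): forbidden (parity, ΔS, ΔL, ΔJ).
(a)–(d): forbidden (parity, ΔS).
(a)–(e): forbidden (parity, ΔS, ΔL).
(b)–(c): allowed.
(b)–(d): allowed.
(b)–(e): allowed.
(c)–(d): forbidden (parity, ΔL, ΔJ).
(c)–(e): forbidden (parity).
(d)–(e): forbidden (parity).
Allowed pairs: 3 of 10.

3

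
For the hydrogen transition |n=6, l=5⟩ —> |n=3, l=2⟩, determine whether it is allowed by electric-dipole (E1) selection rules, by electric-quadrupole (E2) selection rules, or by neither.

neither

Δl = 2 − 5 = -3; l_i + l_f = 7.
E1 (Δl = ±1): not satisfied.
E2 (Δl = 0,±2, l_i+l_f ≥ 2): not satisfied.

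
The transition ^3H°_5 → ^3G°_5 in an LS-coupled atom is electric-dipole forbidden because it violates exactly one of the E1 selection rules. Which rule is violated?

parity

Reading off the term symbols: S 1→1, L 5→4, J 5→5, parity odd→odd.
Parity must change: odd → odd — fails.
ΔS = 0: S: 1 → 1 — ok.
ΔL = 0, ±1 (not L=0↔0): L: 5 → 4, ΔL = -1 — ok.
ΔJ = 0, ±1 (not J=0↔0): J: 5 → 5, ΔJ = +0 — ok.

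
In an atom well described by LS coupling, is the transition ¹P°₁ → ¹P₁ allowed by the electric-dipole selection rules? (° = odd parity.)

allowed

Parity must change: odd → even — satisfied.
ΔS = 0: S: 0 → 0 — satisfied.
ΔL = 0, ±1 (not L=0↔0): L: 1 → 1, ΔL = +0 — satisfied.
ΔJ = 0, ±1 (not J=0↔0): J: 1 → 1, ΔJ = +0 — satisfied.
All four E1 rules are satisfied.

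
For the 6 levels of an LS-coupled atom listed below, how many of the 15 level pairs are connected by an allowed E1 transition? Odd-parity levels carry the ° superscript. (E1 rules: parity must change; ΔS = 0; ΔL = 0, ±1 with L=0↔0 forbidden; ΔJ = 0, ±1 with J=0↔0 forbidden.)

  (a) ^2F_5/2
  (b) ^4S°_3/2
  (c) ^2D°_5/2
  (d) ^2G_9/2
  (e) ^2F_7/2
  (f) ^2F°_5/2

4

(a)–(b): forbidden (ΔS, ΔL).
(a)–(c): allowed.
(a)–(d): forbidden (parity, ΔJ).
(a)–(e): forbidden (parity).
(a)–(f): allowed.
(b)–(c): forbidden (parity, ΔS, ΔL).
(b)–(d): forbidden (ΔS, ΔL, ΔJ).
(b)–(e): forbidden (ΔS, ΔL, ΔJ).
(b)–(f): forbidden (parity, ΔS, ΔL).
(c)–(d): forbidden (ΔL, ΔJ).
(c)–(e): allowed.
(c)–(f): forbidden (parity).
(d)–(e): forbidden (parity).
(d)–(f): forbidden (ΔJ).
(e)–(f): allowed.
Allowed pairs: 4 of 15.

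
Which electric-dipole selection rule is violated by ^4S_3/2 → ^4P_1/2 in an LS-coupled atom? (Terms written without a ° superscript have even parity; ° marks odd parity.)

ΔL = 0, ±1 (not L=0↔0): L: 0 → 1, ΔL = +1 — ok.
Parity must change: even → even — fails.
ΔJ = 0, ±1 (not J=0↔0): J: 3/2 → 1/2, ΔJ = -1 — ok.
ΔS = 0: S: 3/2 → 3/2 — ok.

parity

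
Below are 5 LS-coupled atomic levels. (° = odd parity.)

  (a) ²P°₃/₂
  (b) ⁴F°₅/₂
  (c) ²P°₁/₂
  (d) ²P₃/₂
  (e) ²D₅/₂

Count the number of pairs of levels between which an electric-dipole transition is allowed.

(a)–(b): forbidden (parity, ΔS, ΔL).
(a)–(c): forbidden (parity).
(a)–(d): allowed.
(a)–(e): allowed.
(b)–(c): forbidden (parity, ΔS, ΔL, ΔJ).
(b)–(d): forbidden (ΔS, ΔL).
(b)–(e): forbidden (ΔS).
(c)–(d): allowed.
(c)–(e): forbidden (ΔJ).
(d)–(e): forbidden (parity).
Allowed pairs: 3 of 10.

3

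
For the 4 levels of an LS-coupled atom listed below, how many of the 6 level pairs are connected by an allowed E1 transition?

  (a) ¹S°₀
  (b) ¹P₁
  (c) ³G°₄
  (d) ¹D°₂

2

(a)–(b): allowed.
(a)–(c): forbidden (parity, ΔS, ΔL, ΔJ).
(a)–(d): forbidden (parity, ΔL, ΔJ).
(b)–(c): forbidden (ΔS, ΔL, ΔJ).
(b)–(d): allowed.
(c)–(d): forbidden (parity, ΔS, ΔL, ΔJ).
Allowed pairs: 2 of 6.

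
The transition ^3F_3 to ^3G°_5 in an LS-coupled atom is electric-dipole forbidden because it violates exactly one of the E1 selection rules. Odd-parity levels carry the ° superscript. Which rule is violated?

the ΔJ = 0, ±1 rule

Parity must change: even → odd — passes.
ΔS = 0: S: 1 → 1 — passes.
ΔL = 0, ±1 (not L=0↔0): L: 3 → 4, ΔL = +1 — passes.
ΔJ = 0, ±1 (not J=0↔0): J: 3 → 5, ΔJ = +2 — fails.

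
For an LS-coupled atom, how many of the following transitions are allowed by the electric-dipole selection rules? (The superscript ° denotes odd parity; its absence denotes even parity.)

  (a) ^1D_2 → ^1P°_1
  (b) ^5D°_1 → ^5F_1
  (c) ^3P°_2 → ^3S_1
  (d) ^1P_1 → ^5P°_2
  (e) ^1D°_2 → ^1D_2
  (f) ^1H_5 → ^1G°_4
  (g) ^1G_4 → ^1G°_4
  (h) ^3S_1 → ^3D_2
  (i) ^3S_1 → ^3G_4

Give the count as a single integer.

(a) allowed
(b) allowed
(c) allowed
(d) forbidden (ΔS fails)
(e) allowed
(f) allowed
(g) allowed
(h) forbidden (parity, ΔL fail)
(i) forbidden (parity, ΔL, ΔJ fail)
Total allowed: 6 of 9.

6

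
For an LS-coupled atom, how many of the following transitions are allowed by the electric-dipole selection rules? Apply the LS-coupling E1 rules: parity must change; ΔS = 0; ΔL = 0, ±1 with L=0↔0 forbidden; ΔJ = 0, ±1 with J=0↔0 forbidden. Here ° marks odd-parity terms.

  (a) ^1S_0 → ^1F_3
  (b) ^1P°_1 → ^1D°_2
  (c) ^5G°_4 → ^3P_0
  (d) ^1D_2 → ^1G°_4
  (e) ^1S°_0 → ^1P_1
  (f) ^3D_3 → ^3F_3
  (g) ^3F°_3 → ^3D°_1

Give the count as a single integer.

1

(a) forbidden (parity, ΔL, ΔJ fail)
(b) forbidden (parity fails)
(c) forbidden (ΔS, ΔL, ΔJ fail)
(d) forbidden (ΔL, ΔJ fail)
(e) allowed
(f) forbidden (parity fails)
(g) forbidden (parity, ΔJ fail)
Total allowed: 1 of 7.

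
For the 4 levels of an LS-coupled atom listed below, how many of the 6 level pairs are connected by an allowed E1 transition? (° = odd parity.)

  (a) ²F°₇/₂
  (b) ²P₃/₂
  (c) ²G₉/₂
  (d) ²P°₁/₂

(a)–(b): forbidden (ΔL, ΔJ).
(a)–(c): allowed.
(a)–(d): forbidden (parity, ΔL, ΔJ).
(b)–(c): forbidden (parity, ΔL, ΔJ).
(b)–(d): allowed.
(c)–(d): forbidden (ΔL, ΔJ).
Allowed pairs: 2 of 6.

2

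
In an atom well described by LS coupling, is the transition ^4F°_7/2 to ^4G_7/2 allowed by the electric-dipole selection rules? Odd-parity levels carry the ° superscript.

allowed

Initial level: S=3/2, L=3, J=7/2, parity odd. Final level: S=3/2, L=4, J=7/2, parity even.
Parity must change: odd → even — ok.
ΔS = 0: S: 3/2 → 3/2 — ok.
ΔL = 0, ±1 (not L=0↔0): L: 3 → 4, ΔL = +1 — ok.
ΔJ = 0, ±1 (not J=0↔0): J: 7/2 → 7/2, ΔJ = +0 — ok.
All four E1 rules are satisfied.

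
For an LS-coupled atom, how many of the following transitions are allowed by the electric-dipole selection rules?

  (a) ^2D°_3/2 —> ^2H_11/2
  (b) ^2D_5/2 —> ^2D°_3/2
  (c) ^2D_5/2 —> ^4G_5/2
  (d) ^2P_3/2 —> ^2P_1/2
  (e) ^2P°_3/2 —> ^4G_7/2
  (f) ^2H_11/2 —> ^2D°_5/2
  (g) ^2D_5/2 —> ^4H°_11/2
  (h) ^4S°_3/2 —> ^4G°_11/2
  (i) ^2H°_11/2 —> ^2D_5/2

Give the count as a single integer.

(a) forbidden (ΔL, ΔJ fail)
(b) allowed
(c) forbidden (parity, ΔS, ΔL fail)
(d) forbidden (parity fails)
(e) forbidden (ΔS, ΔL, ΔJ fail)
(f) forbidden (ΔL, ΔJ fail)
(g) forbidden (ΔS, ΔL, ΔJ fail)
(h) forbidden (parity, ΔL, ΔJ fail)
(i) forbidden (ΔL, ΔJ fail)
Total allowed: 1 of 9.

1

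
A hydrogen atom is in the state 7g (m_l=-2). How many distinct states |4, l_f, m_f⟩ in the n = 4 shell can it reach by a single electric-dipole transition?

E1 requires Δl = ±1, so l_f ∈ {3, 5}; with 0 ≤ l_f ≤ n_f−1 = 3, the allowed l_f values are {3}.
For l_f = 3: m_f ∈ {m_i−1, m_i, m_i+1} ∩ [−3, 3] = {-3, -2, -1} → 3 states.
Total: 3.

3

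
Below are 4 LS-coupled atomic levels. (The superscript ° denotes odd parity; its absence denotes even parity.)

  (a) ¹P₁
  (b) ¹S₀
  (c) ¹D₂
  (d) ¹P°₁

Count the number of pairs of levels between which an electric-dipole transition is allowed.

(a)–(b): forbidden (parity).
(a)–(c): forbidden (parity).
(a)–(d): allowed.
(b)–(c): forbidden (parity, ΔL, ΔJ).
(b)–(d): allowed.
(c)–(d): allowed.
Allowed pairs: 3 of 6.

3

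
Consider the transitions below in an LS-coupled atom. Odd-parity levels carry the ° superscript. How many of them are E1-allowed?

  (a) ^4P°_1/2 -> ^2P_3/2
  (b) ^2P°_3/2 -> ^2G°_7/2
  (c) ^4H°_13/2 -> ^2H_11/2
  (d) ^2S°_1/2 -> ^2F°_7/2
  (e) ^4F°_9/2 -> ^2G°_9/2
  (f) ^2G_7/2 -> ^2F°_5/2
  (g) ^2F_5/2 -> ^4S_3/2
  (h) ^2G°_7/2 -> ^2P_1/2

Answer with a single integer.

1

(a) forbidden (ΔS fails)
(b) forbidden (parity, ΔL, ΔJ fail)
(c) forbidden (ΔS fails)
(d) forbidden (parity, ΔL, ΔJ fail)
(e) forbidden (parity, ΔS fail)
(f) allowed
(g) forbidden (parity, ΔS, ΔL fail)
(h) forbidden (ΔL, ΔJ fail)
Total allowed: 1 of 8.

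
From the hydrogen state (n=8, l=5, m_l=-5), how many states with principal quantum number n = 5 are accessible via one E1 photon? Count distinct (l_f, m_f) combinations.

1

E1 requires Δl = ±1, so l_f ∈ {4, 6}; with 0 ≤ l_f ≤ n_f−1 = 4, the allowed l_f values are {4}.
For l_f = 4: m_f ∈ {m_i−1, m_i, m_i+1} ∩ [−4, 4] = {-4} → 1 state.
Total: 1.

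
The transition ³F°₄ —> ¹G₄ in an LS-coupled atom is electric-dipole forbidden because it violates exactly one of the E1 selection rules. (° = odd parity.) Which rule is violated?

the ΔS = 0 rule

Initial level: S=1, L=3, J=4, parity odd. Final level: S=0, L=4, J=4, parity even.
ΔJ = 0, ±1 (not J=0↔0): J: 4 → 4, ΔJ = +0 — ✓.
ΔS = 0: S: 1 → 0 — ✗.
ΔL = 0, ±1 (not L=0↔0): L: 3 → 4, ΔL = +1 — ✓.
Parity must change: odd → even — ✓.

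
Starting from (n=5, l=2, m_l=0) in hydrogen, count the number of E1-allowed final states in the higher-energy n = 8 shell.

6

E1 requires Δl = ±1, so l_f ∈ {1, 3}; with 0 ≤ l_f ≤ n_f−1 = 7, the allowed l_f values are {1, 3}.
For l_f = 1: m_f ∈ {m_i−1, m_i, m_i+1} ∩ [−1, 1] = {-1, 0, 1} → 3 states.
For l_f = 3: m_f ∈ {m_i−1, m_i, m_i+1} ∩ [−3, 3] = {-1, 0, 1} → 3 states.
Total: 6.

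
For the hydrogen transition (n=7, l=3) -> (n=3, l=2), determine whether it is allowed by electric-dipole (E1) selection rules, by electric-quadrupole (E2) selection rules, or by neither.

E1

Δl = 2 − 3 = -1; l_i + l_f = 5.
E1 (Δl = ±1): satisfied.
E2 (Δl = 0,±2, l_i+l_f ≥ 2): not satisfied.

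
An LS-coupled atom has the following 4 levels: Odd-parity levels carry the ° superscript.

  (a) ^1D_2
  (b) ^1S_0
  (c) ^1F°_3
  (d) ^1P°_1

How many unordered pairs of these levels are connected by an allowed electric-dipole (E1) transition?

3

(a)–(b): forbidden (parity, ΔL, ΔJ).
(a)–(c): allowed.
(a)–(d): allowed.
(b)–(c): forbidden (ΔL, ΔJ).
(b)–(d): allowed.
(c)–(d): forbidden (parity, ΔL, ΔJ).
Allowed pairs: 3 of 6.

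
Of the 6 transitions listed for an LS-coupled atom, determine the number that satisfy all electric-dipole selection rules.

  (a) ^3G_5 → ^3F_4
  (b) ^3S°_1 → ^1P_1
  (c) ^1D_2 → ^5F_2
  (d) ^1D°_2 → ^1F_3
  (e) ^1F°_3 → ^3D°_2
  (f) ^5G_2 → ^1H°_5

1

(a) forbidden (parity fails)
(b) forbidden (ΔS fails)
(c) forbidden (parity, ΔS fail)
(d) allowed
(e) forbidden (parity, ΔS fail)
(f) forbidden (ΔS, ΔJ fail)
Total allowed: 1 of 6.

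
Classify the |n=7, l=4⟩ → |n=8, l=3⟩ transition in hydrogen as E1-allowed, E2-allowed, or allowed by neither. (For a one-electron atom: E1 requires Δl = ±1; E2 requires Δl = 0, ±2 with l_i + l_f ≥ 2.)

E1

Δl = 3 − 4 = -1; l_i + l_f = 7.
E1 (Δl = ±1): satisfied.
E2 (Δl = 0,±2, l_i+l_f ≥ 2): not satisfied.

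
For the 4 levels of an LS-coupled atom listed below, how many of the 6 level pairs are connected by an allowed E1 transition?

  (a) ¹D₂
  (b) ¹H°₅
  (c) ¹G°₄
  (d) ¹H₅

2

(a)–(b): forbidden (ΔL, ΔJ).
(a)–(c): forbidden (ΔL, ΔJ).
(a)–(d): forbidden (parity, ΔL, ΔJ).
(b)–(c): forbidden (parity).
(b)–(d): allowed.
(c)–(d): allowed.
Allowed pairs: 2 of 6.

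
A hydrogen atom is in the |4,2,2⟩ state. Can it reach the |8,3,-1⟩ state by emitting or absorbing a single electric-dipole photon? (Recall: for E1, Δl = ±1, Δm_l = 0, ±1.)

Δl = 3 − 2 = +1; the E1 rule Δl = ±1 is ok.
Δm_l = -1 − (2) = -3. E1 requires Δm_l = 0, ±1: fails.
The transition is electric-dipole forbidden.

forbidden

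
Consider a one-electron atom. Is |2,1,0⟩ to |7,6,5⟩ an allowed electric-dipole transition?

Δl = 6 − 1 = +5; the E1 rule Δl = ±1 is ✗.
Δm_l = 5 − (0) = +5. E1 requires Δm_l = 0, ±1: ✗.
The transition is electric-dipole forbidden.

forbidden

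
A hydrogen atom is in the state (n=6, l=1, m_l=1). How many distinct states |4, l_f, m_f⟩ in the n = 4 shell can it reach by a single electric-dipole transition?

E1 requires Δl = ±1, so l_f ∈ {0, 2}; with 0 ≤ l_f ≤ n_f−1 = 3, the allowed l_f values are {0, 2}.
For l_f = 0: m_f ∈ {m_i−1, m_i, m_i+1} ∩ [−0, 0] = {0} → 1 state.
For l_f = 2: m_f ∈ {m_i−1, m_i, m_i+1} ∩ [−2, 2] = {0, 1, 2} → 3 states.
Total: 4.

4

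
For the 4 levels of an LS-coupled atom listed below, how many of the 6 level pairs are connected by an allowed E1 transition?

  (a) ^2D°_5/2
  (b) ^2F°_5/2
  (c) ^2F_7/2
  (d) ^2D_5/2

(a)–(b): forbidden (parity).
(a)–(c): allowed.
(a)–(d): allowed.
(b)–(c): allowed.
(b)–(d): allowed.
(c)–(d): forbidden (parity).
Allowed pairs: 4 of 6.

4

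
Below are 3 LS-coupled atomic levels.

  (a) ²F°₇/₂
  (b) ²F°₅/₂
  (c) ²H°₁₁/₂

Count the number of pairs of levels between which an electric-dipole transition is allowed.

(a)–(b): forbidden (parity).
(a)–(c): forbidden (parity, ΔL, ΔJ).
(b)–(c): forbidden (parity, ΔL, ΔJ).
Allowed pairs: 0 of 3.

0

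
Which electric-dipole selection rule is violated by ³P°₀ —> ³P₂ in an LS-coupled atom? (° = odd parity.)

the ΔJ = 0, ±1 rule

Parity must change: odd → even — ✓.
ΔL = 0, ±1 (not L=0↔0): L: 1 → 1, ΔL = +0 — ✓.
ΔS = 0: S: 1 → 1 — ✓.
ΔJ = 0, ±1 (not J=0↔0): J: 0 → 2, ΔJ = +2 — ✗.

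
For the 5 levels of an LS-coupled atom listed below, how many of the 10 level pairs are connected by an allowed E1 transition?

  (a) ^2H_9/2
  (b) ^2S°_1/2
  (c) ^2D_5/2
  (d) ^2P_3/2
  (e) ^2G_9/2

(a)–(b): forbidden (ΔL, ΔJ).
(a)–(c): forbidden (parity, ΔL, ΔJ).
(a)–(d): forbidden (parity, ΔL, ΔJ).
(a)–(e): forbidden (parity).
(b)–(c): forbidden (ΔL, ΔJ).
(b)–(d): allowed.
(b)–(e): forbidden (ΔL, ΔJ).
(c)–(d): forbidden (parity).
(c)–(e): forbidden (parity, ΔL, ΔJ).
(d)–(e): forbidden (parity, ΔL, ΔJ).
Allowed pairs: 1 of 10.

1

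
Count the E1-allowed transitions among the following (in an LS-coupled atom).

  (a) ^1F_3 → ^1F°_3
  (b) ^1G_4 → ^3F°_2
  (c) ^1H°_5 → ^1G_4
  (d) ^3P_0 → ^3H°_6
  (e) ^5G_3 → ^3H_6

(a) allowed
(b) forbidden (ΔS, ΔJ fail)
(c) allowed
(d) forbidden (ΔL, ΔJ fail)
(e) forbidden (parity, ΔS, ΔJ fail)
Total allowed: 2 of 5.

2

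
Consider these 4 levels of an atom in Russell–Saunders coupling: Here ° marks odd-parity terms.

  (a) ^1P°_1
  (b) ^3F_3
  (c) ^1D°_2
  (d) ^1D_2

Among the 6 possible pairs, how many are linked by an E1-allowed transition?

(a)–(b): forbidden (ΔS, ΔL, ΔJ).
(a)–(c): forbidden (parity).
(a)–(d): allowed.
(b)–(c): forbidden (ΔS).
(b)–(d): forbidden (parity, ΔS).
(c)–(d): allowed.
Allowed pairs: 2 of 6.

2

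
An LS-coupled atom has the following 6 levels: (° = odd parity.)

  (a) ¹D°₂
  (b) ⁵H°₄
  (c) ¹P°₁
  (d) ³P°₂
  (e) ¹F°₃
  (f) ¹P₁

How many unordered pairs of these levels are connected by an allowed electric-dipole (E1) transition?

2

(a)–(b): forbidden (parity, ΔS, ΔL, ΔJ).
(a)–(c): forbidden (parity).
(a)–(d): forbidden (parity, ΔS).
(a)–(e): forbidden (parity).
(a)–(f): allowed.
(b)–(c): forbidden (parity, ΔS, ΔL, ΔJ).
(b)–(d): forbidden (parity, ΔS, ΔL, ΔJ).
(b)–(e): forbidden (parity, ΔS, ΔL).
(b)–(f): forbidden (ΔS, ΔL, ΔJ).
(c)–(d): forbidden (parity, ΔS).
(c)–(e): forbidden (parity, ΔL, ΔJ).
(c)–(f): allowed.
(d)–(e): forbidden (parity, ΔS, ΔL).
(d)–(f): forbidden (ΔS).
(e)–(f): forbidden (ΔL, ΔJ).
Allowed pairs: 2 of 15.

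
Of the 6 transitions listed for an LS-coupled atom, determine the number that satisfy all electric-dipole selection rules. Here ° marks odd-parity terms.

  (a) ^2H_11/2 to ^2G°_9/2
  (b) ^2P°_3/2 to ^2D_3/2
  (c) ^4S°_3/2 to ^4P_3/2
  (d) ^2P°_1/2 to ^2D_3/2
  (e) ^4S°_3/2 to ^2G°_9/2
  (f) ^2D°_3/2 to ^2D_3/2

(a) allowed
(b) allowed
(c) allowed
(d) allowed
(e) forbidden (parity, ΔS, ΔL, ΔJ fail)
(f) allowed
Total allowed: 5 of 6.

5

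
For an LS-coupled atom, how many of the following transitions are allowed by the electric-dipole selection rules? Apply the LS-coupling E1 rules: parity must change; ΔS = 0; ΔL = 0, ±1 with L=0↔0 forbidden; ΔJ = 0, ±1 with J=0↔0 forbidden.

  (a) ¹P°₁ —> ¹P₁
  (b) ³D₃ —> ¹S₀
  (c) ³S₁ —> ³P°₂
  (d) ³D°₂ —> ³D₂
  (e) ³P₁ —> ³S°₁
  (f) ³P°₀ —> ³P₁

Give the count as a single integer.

(a) allowed
(b) forbidden (parity, ΔS, ΔL, ΔJ fail)
(c) allowed
(d) allowed
(e) allowed
(f) allowed
Total allowed: 5 of 6.

5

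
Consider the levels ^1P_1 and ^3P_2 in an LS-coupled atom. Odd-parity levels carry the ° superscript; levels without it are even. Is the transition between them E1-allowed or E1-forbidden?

Reading off the term symbols: S 0→1, L 1→1, J 1→2, parity even→even.
Parity must change: even → even — violated.
ΔS = 0: S: 0 → 1 — violated.
ΔL = 0, ±1 (not L=0↔0): L: 1 → 1, ΔL = +0 — satisfied.
ΔJ = 0, ±1 (not J=0↔0): J: 1 → 2, ΔJ = +1 — satisfied.
Rule(s) violated: parity, ΔS.

forbidden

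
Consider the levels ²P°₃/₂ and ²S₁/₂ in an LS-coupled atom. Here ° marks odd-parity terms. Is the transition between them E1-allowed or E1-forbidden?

allowed

Initial level: S=1/2, L=1, J=3/2, parity odd. Final level: S=1/2, L=0, J=1/2, parity even.
Parity must change: odd → even — passes.
ΔS = 0: S: 1/2 → 1/2 — passes.
ΔL = 0, ±1 (not L=0↔0): L: 1 → 0, ΔL = -1 — passes.
ΔJ = 0, ±1 (not J=0↔0): J: 3/2 → 1/2, ΔJ = -1 — passes.
All four E1 rules are satisfied.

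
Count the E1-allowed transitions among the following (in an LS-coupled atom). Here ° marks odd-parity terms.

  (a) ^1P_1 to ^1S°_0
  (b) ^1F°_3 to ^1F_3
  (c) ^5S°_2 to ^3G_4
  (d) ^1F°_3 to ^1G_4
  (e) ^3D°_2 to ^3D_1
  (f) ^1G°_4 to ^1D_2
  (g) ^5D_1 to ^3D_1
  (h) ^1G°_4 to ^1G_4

(a) allowed
(b) allowed
(c) forbidden (ΔS, ΔL, ΔJ fail)
(d) allowed
(e) allowed
(f) forbidden (ΔL, ΔJ fail)
(g) forbidden (parity, ΔS fail)
(h) allowed
Total allowed: 5 of 8.

5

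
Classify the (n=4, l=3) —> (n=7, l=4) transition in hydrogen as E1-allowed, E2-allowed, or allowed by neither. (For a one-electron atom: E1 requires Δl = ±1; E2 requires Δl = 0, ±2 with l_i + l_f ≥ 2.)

E1

Δl = 4 − 3 = +1; l_i + l_f = 7.
E1 (Δl = ±1): satisfied.
E2 (Δl = 0,±2, l_i+l_f ≥ 2): not satisfied.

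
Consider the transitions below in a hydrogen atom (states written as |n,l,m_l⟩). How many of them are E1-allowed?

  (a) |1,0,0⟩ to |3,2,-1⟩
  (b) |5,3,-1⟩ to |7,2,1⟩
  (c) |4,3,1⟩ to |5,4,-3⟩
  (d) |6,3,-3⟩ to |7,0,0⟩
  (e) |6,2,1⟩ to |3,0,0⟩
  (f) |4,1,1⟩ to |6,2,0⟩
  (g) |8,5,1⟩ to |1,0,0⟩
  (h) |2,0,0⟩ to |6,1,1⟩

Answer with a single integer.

2

(a) forbidden — Δl = +2 (E1 requires Δl = ±1)
(b) forbidden — Δm_l = +2 (E1 requires Δm_l = 0, ±1)
(c) forbidden — Δm_l = -4 (E1 requires Δm_l = 0, ±1)
(d) forbidden — Δl = -3 (E1 requires Δl = ±1); Δm_l = +3 (E1 requires Δm_l = 0, ±1)
(e) forbidden — Δl = -2 (E1 requires Δl = ±1)
(f) allowed
(g) forbidden — Δl = -5 (E1 requires Δl = ±1)
(h) allowed
Total allowed: 2 of 8.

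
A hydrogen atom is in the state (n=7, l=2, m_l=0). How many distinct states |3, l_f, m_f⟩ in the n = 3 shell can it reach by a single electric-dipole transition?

E1 requires Δl = ±1, so l_f ∈ {1, 3}; with 0 ≤ l_f ≤ n_f−1 = 2, the allowed l_f values are {1}.
For l_f = 1: m_f ∈ {m_i−1, m_i, m_i+1} ∩ [−1, 1] = {-1, 0, 1} → 3 states.
Total: 3.

3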